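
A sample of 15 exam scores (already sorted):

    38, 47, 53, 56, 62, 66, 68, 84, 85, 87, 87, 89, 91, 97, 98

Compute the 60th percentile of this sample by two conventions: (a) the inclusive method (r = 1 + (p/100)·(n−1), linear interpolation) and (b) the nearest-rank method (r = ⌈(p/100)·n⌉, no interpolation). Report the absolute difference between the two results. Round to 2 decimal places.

0.80

n = 15.
(a) r = 9.4; between ranks 9 (85) and 10 (87): 85.8.
(b) the nearest-rank method: rank 9 → 85.
|85.8 − 85| = 0.8.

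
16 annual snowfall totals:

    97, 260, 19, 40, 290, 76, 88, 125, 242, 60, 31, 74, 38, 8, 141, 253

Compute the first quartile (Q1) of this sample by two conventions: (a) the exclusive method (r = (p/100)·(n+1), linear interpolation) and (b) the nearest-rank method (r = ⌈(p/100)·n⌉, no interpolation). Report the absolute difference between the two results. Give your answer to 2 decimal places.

Sorted: 8, 19, 31, 38, 40, 60, 74, 76, 88, 97, 125, 141, 242, 253, 260, 290.
n = 16.
(a) r = 4.25; between ranks 4 (38) and 5 (40): 38.5.
(b) the nearest-rank method: rank 4 → 38.
|38.5 − 38| = 0.5.

0.50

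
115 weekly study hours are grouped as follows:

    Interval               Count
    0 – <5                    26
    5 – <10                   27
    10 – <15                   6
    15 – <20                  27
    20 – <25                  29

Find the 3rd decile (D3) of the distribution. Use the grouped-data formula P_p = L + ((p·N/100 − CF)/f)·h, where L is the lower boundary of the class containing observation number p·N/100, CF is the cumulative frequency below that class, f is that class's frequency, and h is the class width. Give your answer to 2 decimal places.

6.57

N = 115; target position k = 30/100 · 115 = 34.5.
Cumulative frequencies: 26, 53, 59, 86, 115.
Observation 34.5 falls in the class 5 – <10.
L = 5, CF = 26, f = 27, h = 5.
P30 = 5 + ((34.5 − 26)/27)·5 = 5 + 1.57407 = 6.57407.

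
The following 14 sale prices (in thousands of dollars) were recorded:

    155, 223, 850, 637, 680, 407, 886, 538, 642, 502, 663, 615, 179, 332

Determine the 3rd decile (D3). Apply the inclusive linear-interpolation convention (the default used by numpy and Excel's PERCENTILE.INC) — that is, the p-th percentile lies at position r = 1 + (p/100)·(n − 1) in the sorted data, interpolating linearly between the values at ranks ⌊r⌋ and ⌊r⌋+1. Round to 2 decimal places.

399.50

Sorted: 155, 179, 223, 332, 407, 502, 538, 615, 637, 642, 663, 680, 850, 886.
n = 14.
r = 1 + (30/100)·(14 − 1) = 1 + 3.9 = 4.9.
Rank 4 is 332 and rank 5 is 407.
Interpolate: 332 + 0.9·(407 − 332) = 332 + 0.9·75 = 399.5.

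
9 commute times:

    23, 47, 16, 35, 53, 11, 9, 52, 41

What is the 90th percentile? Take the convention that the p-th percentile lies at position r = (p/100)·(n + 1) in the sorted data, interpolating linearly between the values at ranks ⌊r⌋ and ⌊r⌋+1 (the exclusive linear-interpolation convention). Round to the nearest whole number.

Sorted: 9, 11, 16, 23, 35, 41, 47, 52, 53.
n = 9.
r = (90/100)·(9 + 1) = 9.
r is an integer, so P90 is the value at rank 9: 53.

53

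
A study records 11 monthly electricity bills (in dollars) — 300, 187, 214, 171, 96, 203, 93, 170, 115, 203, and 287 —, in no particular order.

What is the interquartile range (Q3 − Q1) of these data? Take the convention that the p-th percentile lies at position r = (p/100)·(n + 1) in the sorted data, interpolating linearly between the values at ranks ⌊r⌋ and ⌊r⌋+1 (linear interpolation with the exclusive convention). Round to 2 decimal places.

Sorted: 93, 96, 115, 170, 171, 187, 203, 203, 214, 287, 300.
n = 11.
P25: r = 3 (integer) → 115.
P75: r = 9 (integer) → 214.
Difference: 214 − 115 = 99.

99.00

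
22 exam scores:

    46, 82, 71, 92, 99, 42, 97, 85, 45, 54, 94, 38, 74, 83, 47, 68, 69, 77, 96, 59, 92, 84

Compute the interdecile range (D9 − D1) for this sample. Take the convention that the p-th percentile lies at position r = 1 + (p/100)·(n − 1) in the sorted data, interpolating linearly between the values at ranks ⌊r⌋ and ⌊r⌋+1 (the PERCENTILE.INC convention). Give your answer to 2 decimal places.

50.70

Sorted: 38, 42, 45, 46, 47, 54, 59, 68, 69, 71, 74, 77, 82, 83, 84, 85, 92, 92, 94, 96, 97, 99.
n = 22.
P10: r = 3.1; ranks 3–4 are 45, 46; interpolating gives 45.1.
P90: r = 19.9; ranks 19–20 are 94, 96; interpolating gives 95.8.
Difference: 95.8 − 45.1 = 50.7.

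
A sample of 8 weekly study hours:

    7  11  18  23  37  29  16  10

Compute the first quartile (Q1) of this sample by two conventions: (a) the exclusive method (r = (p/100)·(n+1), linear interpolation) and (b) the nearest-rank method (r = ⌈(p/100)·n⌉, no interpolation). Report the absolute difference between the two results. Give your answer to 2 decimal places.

0.25

Sorted: 7, 10, 11, 16, 18, 23, 29, 37.
n = 8.
(a) r = 2.25; between ranks 2 (10) and 3 (11): 10.25.
(b) the nearest-rank method: rank 2 → 10.
|10.25 − 10| = 0.25.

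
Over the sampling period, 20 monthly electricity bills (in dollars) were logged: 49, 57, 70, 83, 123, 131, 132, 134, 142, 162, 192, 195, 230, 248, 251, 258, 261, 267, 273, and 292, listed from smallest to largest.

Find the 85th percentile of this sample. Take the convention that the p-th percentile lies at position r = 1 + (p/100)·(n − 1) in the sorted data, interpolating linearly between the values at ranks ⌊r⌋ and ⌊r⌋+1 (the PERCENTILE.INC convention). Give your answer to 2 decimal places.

n = 20.
r = 1 + (85/100)·(20 − 1) = 1 + 16.15 = 17.15.
Rank 17 is 261 and rank 18 is 267.
Interpolate: 261 + 0.15·(267 − 261) = 261 + 0.15·6 = 261.9.

261.90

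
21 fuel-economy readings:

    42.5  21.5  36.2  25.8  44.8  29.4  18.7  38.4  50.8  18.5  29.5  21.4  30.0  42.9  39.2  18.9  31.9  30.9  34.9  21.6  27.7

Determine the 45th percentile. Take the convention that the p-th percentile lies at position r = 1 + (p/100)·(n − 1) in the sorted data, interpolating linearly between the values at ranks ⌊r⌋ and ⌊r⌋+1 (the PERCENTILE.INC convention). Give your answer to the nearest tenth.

29.5

Sorted: 18.5, 18.7, 18.9, 21.4, 21.5, 21.6, 25.8, 27.7, 29.4, 29.5, 30.0, 30.9, 31.9, 34.9, 36.2, 38.4, 39.2, 42.5, 42.9, 44.8, 50.8.
n = 21.
r = 1 + (45/100)·(21 − 1) = 1 + 9 = 10.
r is an integer, so P45 is the value at rank 10: 29.5.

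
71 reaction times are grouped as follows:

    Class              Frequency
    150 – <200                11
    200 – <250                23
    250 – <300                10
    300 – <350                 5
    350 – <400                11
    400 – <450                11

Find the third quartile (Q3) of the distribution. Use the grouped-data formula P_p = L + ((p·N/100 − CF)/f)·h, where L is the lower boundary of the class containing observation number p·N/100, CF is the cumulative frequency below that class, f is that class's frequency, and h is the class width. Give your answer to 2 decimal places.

N = 71; target position k = 75/100 · 71 = 53.25.
Cumulative frequencies: 11, 34, 44, 49, 60, 71.
Observation 53.25 falls in the class 350 – <400.
L = 350, CF = 49, f = 11, h = 50.
P75 = 350 + ((53.25 − 49)/11)·50 = 350 + 19.3182 = 369.318.

369.32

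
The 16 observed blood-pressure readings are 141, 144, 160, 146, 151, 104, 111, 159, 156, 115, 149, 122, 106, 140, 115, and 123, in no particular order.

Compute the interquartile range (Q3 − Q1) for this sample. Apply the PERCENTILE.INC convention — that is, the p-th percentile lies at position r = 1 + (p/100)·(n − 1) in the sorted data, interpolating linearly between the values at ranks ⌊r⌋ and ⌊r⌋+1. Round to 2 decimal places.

Sorted: 104, 106, 111, 115, 115, 122, 123, 140, 141, 144, 146, 149, 151, 156, 159, 160.
n = 16.
P25: r = 4.75; ranks 4–5 are 115, 115; interpolating gives 115.
P75: r = 12.25; ranks 12–13 are 149, 151; interpolating gives 149.5.
Difference: 149.5 − 115 = 34.5.

34.50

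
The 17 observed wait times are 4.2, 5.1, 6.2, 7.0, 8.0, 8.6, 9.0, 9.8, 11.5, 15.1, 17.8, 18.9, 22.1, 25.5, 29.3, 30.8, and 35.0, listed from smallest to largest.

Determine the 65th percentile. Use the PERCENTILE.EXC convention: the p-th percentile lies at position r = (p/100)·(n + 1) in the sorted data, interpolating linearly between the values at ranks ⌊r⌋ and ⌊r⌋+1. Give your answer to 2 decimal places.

18.57

n = 17.
r = (65/100)·(17 + 1) = 11.7.
Rank 11 is 17.8 and rank 12 is 18.9.
Interpolate: 17.8 + 0.7·(18.9 − 17.8) = 17.8 + 0.7·1.1 = 18.57.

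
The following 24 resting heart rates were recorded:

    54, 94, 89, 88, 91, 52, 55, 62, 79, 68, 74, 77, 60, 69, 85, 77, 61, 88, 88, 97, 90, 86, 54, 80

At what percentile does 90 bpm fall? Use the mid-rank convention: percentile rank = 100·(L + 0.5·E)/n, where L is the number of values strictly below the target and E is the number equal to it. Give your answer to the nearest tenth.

85.4

Sorted: 52, 54, 54, 55, 60, 61, 62, 68, 69, 74, 77, 77, 79, 80, 85, 86, 88, 88, 88, 89, 90, 91, 94, 97.
Count below 90: L = 20; count equal: E = 1; n = 24.
Percentile rank = 100·(20 + 0.5·1)/24 = 100·20.5/24 = 85.42.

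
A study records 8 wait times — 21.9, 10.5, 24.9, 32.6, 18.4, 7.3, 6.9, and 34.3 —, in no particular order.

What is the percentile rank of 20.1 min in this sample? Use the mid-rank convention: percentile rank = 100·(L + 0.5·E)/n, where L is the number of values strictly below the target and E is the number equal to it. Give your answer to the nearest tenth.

50.0

Sorted: 6.9, 7.3, 10.5, 18.4, 21.9, 24.9, 32.6, 34.3.
Count below 20.1: L = 4; count equal: E = 0; n = 8.
Percentile rank = 100·(4 + 0.5·0)/8 = 100·4/8 = 50.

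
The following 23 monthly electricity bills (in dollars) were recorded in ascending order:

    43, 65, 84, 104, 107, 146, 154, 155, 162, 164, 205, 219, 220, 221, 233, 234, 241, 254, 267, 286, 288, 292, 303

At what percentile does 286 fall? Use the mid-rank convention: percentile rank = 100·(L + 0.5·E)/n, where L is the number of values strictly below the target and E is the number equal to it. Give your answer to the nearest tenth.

Count below 286: L = 19; count equal: E = 1; n = 23.
Percentile rank = 100·(19 + 0.5·1)/23 = 100·19.5/23 = 84.78.

84.8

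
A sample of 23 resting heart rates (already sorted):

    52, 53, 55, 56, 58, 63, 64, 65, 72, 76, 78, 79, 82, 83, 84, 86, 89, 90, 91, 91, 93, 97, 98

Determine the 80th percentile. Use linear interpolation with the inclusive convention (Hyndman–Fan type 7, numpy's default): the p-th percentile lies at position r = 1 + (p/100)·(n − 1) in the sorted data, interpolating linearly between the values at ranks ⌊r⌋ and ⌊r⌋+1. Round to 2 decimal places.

n = 23.
r = 1 + (80/100)·(23 − 1) = 1 + 17.6 = 18.6.
Rank 18 is 90 and rank 19 is 91.
Interpolate: 90 + 0.6·(91 − 90) = 90 + 0.6·1 = 90.6.

90.60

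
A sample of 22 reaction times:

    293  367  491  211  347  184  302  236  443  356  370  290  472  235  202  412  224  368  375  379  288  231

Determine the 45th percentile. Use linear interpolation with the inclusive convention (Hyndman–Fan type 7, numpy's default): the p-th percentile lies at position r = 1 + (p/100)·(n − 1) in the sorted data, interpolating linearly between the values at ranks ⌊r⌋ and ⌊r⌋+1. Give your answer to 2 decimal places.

Sorted: 184, 202, 211, 224, 231, 235, 236, 288, 290, 293, 302, 347, 356, 367, 368, 370, 375, 379, 412, 443, 472, 491.
n = 22.
r = 1 + (45/100)·(22 − 1) = 1 + 9.45 = 10.45.
Rank 10 is 293 and rank 11 is 302.
Interpolate: 293 + 0.45·(302 − 293) = 293 + 0.45·9 = 297.05.

297.05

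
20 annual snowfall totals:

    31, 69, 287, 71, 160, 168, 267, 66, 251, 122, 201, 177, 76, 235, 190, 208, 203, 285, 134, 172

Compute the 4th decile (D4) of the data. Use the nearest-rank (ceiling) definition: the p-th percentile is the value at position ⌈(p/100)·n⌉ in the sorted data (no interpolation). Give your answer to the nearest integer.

160

Sorted: 31, 66, 69, 71, 76, 122, 134, 160, 168, 172, 177, 190, 201, 203, 208, 235, 251, 267, 285, 287.
n = 20.
Position = ⌈40/100 · 20⌉ = ⌈8⌉ = 8.
The value at rank 8 is 160.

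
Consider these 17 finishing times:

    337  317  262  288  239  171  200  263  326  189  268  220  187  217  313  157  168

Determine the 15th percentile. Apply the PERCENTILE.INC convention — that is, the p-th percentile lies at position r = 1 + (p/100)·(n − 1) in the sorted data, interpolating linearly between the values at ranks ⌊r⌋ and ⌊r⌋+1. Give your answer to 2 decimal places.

Sorted: 157, 168, 171, 187, 189, 200, 217, 220, 239, 262, 263, 268, 288, 313, 317, 326, 337.
n = 17.
r = 1 + (15/100)·(17 − 1) = 1 + 2.4 = 3.4.
Rank 3 is 171 and rank 4 is 187.
Interpolate: 171 + 0.4·(187 − 171) = 171 + 0.4·16 = 177.4.

177.40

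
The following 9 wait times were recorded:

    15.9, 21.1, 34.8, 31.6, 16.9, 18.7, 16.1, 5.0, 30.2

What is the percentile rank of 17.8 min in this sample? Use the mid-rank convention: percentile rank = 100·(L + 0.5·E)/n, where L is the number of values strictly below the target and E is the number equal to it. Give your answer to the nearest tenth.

44.4

Sorted: 5.0, 15.9, 16.1, 16.9, 18.7, 21.1, 30.2, 31.6, 34.8.
Count below 17.8: L = 4; count equal: E = 0; n = 9.
Percentile rank = 100·(4 + 0.5·0)/9 = 100·4/9 = 44.44.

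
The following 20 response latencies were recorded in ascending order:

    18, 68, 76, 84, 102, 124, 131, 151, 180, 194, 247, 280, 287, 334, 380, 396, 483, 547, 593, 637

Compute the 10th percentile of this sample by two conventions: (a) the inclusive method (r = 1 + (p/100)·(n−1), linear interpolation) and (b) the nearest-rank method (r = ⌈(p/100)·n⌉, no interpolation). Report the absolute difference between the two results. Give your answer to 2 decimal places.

7.20

n = 20.
(a) r = 2.9; between ranks 2 (68) and 3 (76): 75.2.
(b) the nearest-rank method: rank 2 → 68.
|75.2 − 68| = 7.2.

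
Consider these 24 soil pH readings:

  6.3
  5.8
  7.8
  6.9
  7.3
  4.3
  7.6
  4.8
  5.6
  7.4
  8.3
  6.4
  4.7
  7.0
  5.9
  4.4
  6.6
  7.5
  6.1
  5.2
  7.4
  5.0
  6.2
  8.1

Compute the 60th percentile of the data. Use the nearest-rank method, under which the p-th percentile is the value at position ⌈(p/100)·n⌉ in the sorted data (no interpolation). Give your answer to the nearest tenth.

6.9

Sorted: 4.3, 4.4, 4.7, 4.8, 5.0, 5.2, 5.6, 5.8, 5.9, 6.1, 6.2, 6.3, 6.4, 6.6, 6.9, 7.0, 7.3, 7.4, 7.4, 7.5, 7.6, 7.8, 8.1, 8.3.
n = 24.
Position = ⌈60/100 · 24⌉ = ⌈14.4⌉ = 15.
The value at rank 15 is 6.9.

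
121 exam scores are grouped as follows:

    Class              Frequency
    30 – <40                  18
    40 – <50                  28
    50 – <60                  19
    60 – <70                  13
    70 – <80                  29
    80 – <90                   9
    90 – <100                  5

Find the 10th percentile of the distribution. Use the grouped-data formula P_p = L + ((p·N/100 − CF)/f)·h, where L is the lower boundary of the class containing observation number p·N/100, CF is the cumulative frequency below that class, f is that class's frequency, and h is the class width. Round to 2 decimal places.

N = 121; target position k = 10/100 · 121 = 12.1.
Cumulative frequencies: 18, 46, 65, 78, 107, 116, 121.
Observation 12.1 falls in the class 30 – <40.
L = 30, CF = 0, f = 18, h = 10.
P10 = 30 + ((12.1 − 0)/18)·10 = 30 + 6.72222 = 36.7222.

36.72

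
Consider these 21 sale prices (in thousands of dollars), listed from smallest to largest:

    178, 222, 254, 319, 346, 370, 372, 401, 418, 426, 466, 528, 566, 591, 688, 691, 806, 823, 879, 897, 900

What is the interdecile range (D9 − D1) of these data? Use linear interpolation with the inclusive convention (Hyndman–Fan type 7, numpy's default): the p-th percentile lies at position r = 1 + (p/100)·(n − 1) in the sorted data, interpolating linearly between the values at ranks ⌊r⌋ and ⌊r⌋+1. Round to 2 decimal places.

625.00

n = 21.
P10: r = 3 (integer) → 254.
P90: r = 19 (integer) → 879.
Difference: 879 − 254 = 625.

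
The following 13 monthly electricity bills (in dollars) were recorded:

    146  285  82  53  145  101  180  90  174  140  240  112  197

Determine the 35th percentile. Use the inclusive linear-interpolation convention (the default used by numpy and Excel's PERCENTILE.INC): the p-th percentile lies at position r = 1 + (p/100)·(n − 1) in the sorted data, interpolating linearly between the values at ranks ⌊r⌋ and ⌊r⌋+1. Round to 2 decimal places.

117.60

Sorted: 53, 82, 90, 101, 112, 140, 145, 146, 174, 180, 197, 240, 285.
n = 13.
r = 1 + (35/100)·(13 − 1) = 1 + 4.2 = 5.2.
Rank 5 is 112 and rank 6 is 140.
Interpolate: 112 + 0.2·(140 − 112) = 112 + 0.2·28 = 117.6.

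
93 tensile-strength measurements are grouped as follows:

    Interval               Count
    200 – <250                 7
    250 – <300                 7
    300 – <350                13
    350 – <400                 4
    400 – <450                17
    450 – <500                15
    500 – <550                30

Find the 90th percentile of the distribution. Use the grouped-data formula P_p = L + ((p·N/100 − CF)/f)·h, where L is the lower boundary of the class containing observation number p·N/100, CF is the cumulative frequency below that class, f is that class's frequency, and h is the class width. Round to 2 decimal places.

534.50

N = 93; target position k = 90/100 · 93 = 83.7.
Cumulative frequencies: 7, 14, 27, 31, 48, 63, 93.
Observation 83.7 falls in the class 500 – <550.
L = 500, CF = 63, f = 30, h = 50.
P90 = 500 + ((83.7 − 63)/30)·50 = 500 + 34.5 = 534.5.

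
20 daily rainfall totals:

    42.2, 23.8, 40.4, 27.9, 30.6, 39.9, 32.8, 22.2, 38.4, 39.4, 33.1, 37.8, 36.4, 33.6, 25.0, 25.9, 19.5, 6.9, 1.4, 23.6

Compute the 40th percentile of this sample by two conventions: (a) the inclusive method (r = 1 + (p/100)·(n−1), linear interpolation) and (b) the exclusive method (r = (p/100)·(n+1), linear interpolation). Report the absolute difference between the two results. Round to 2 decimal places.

0.40

Sorted: 1.4, 6.9, 19.5, 22.2, 23.6, 23.8, 25.0, 25.9, 27.9, 30.6, 32.8, 33.1, 33.6, 36.4, 37.8, 38.4, 39.4, 39.9, 40.4, 42.2.
n = 20.
(a) r = 8.6; between ranks 8 (25.9) and 9 (27.9): 27.1.
(b) r = 8.4; between ranks 8 (25.9) and 9 (27.9): 26.7.
|27.1 − 26.7| = 0.4.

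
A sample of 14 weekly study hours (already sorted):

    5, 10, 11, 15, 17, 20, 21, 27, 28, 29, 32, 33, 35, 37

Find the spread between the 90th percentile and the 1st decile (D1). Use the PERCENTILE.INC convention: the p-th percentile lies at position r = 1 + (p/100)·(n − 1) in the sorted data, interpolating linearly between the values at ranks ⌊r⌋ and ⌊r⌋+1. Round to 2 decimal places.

24.10

n = 14.
P10: r = 2.3; ranks 2–3 are 10, 11; interpolating gives 10.3.
P90: r = 12.7; ranks 12–13 are 33, 35; interpolating gives 34.4.
Difference: 34.4 − 10.3 = 24.1.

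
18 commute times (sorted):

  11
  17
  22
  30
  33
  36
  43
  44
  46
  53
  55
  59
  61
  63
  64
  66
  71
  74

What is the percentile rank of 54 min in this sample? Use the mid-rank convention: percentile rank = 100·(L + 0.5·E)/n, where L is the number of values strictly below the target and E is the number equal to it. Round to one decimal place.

55.6

Count below 54: L = 10; count equal: E = 0; n = 18.
Percentile rank = 100·(10 + 0.5·0)/18 = 100·10/18 = 55.56.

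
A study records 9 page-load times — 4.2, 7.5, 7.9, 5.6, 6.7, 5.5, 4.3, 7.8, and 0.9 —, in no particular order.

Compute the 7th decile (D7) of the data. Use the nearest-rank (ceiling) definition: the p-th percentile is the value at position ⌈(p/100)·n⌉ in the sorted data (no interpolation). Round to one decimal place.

7.5

Sorted: 0.9, 4.2, 4.3, 5.5, 5.6, 6.7, 7.5, 7.8, 7.9.
n = 9.
Position = ⌈70/100 · 9⌉ = ⌈6.3⌉ = 7.
The value at rank 7 is 7.5.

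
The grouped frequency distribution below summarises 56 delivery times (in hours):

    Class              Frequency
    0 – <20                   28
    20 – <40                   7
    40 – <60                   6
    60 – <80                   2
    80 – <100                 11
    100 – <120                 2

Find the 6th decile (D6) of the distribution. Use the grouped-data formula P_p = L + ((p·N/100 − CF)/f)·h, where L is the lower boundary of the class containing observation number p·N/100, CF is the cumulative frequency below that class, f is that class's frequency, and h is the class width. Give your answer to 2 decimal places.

36.00

N = 56; target position k = 60/100 · 56 = 33.6.
Cumulative frequencies: 28, 35, 41, 43, 54, 56.
Observation 33.6 falls in the class 20 – <40.
L = 20, CF = 28, f = 7, h = 20.
P60 = 20 + ((33.6 − 28)/7)·20 = 20 + 16 = 36.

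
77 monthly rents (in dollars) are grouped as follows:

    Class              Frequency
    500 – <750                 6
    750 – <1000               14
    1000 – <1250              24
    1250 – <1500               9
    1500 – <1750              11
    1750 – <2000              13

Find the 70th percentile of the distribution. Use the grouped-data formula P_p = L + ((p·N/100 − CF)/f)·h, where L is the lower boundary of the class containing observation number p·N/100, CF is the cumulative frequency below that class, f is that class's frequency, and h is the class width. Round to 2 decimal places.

1520.45

N = 77; target position k = 70/100 · 77 = 53.9.
Cumulative frequencies: 6, 20, 44, 53, 64, 77.
Observation 53.9 falls in the class 1500 – <1750.
L = 1500, CF = 53, f = 11, h = 250.
P70 = 1500 + ((53.9 − 53)/11)·250 = 1500 + 20.4545 = 1520.45.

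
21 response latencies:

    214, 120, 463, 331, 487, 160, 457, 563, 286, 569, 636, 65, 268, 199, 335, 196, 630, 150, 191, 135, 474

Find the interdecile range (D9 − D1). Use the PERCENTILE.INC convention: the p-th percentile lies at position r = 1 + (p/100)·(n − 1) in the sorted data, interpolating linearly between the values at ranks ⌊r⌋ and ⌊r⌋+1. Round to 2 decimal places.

434.00

Sorted: 65, 120, 135, 150, 160, 191, 196, 199, 214, 268, 286, 331, 335, 457, 463, 474, 487, 563, 569, 630, 636.
n = 21.
P10: r = 3 (integer) → 135.
P90: r = 19 (integer) → 569.
Difference: 569 − 135 = 434.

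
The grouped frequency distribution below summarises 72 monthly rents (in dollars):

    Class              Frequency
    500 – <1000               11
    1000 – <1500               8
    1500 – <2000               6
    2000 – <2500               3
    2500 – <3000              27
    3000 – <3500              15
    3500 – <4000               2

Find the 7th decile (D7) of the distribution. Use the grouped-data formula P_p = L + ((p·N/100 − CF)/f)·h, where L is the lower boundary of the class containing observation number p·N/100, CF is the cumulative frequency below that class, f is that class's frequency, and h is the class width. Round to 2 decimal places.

2914.81

N = 72; target position k = 70/100 · 72 = 50.4.
Cumulative frequencies: 11, 19, 25, 28, 55, 70, 72.
Observation 50.4 falls in the class 2500 – <3000.
L = 2500, CF = 28, f = 27, h = 500.
P70 = 2500 + ((50.4 − 28)/27)·500 = 2500 + 414.815 = 2914.81.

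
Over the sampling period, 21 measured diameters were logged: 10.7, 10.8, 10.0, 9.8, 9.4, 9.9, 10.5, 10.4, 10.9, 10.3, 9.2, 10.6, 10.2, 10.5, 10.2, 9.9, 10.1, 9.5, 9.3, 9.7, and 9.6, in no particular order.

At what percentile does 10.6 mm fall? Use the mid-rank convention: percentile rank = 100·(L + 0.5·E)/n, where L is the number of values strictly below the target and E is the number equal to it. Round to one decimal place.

83.3

Sorted: 9.2, 9.3, 9.4, 9.5, 9.6, 9.7, 9.8, 9.9, 9.9, 10.0, 10.1, 10.2, 10.2, 10.3, 10.4, 10.5, 10.5, 10.6, 10.7, 10.8, 10.9.
Count below 10.6: L = 17; count equal: E = 1; n = 21.
Percentile rank = 100·(17 + 0.5·1)/21 = 100·17.5/21 = 83.33.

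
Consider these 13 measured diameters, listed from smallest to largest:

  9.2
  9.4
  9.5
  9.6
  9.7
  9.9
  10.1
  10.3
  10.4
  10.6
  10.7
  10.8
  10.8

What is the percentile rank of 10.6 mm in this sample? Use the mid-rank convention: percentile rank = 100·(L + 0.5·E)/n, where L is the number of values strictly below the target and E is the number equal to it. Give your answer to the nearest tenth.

73.1

Count below 10.6: L = 9; count equal: E = 1; n = 13.
Percentile rank = 100·(9 + 0.5·1)/13 = 100·9.5/13 = 73.08.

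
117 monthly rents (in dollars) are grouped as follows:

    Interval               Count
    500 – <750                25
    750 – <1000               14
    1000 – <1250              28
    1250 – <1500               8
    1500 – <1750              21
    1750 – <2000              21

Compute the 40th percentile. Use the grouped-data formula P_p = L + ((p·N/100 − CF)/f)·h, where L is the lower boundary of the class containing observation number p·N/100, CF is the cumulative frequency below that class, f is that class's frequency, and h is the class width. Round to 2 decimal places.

1069.64

N = 117; target position k = 40/100 · 117 = 46.8.
Cumulative frequencies: 25, 39, 67, 75, 96, 117.
Observation 46.8 falls in the class 1000 – <1250.
L = 1000, CF = 39, f = 28, h = 250.
P40 = 1000 + ((46.8 − 39)/28)·250 = 1000 + 69.6429 = 1069.64.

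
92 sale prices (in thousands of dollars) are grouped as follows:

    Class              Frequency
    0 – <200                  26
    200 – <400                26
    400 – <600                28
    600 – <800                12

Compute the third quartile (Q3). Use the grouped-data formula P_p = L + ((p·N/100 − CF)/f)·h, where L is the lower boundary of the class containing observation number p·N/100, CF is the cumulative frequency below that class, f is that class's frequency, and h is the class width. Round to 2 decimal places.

521.43

N = 92; target position k = 75/100 · 92 = 69.
Cumulative frequencies: 26, 52, 80, 92.
Observation 69 falls in the class 400 – <600.
L = 400, CF = 52, f = 28, h = 200.
P75 = 400 + ((69 − 52)/28)·200 = 400 + 121.429 = 521.429.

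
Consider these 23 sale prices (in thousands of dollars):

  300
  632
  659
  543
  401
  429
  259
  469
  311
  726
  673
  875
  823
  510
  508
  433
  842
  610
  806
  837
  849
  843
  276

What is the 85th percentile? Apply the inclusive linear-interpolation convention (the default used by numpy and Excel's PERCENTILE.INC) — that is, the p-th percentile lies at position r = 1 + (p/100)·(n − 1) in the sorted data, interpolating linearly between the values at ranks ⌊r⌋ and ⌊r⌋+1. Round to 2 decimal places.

840.50

Sorted: 259, 276, 300, 311, 401, 429, 433, 469, 508, 510, 543, 610, 632, 659, 673, 726, 806, 823, 837, 842, 843, 849, 875.
n = 23.
r = 1 + (85/100)·(23 − 1) = 1 + 18.7 = 19.7.
Rank 19 is 837 and rank 20 is 842.
Interpolate: 837 + 0.7·(842 − 837) = 837 + 0.7·5 = 840.5.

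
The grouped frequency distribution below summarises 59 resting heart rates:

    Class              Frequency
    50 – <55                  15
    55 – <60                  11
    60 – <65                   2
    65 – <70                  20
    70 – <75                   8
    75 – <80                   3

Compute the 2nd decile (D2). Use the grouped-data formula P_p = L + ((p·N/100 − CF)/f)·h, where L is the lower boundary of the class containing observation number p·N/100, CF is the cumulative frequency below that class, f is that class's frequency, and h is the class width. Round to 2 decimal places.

53.93

N = 59; target position k = 20/100 · 59 = 11.8.
Cumulative frequencies: 15, 26, 28, 48, 56, 59.
Observation 11.8 falls in the class 50 – <55.
L = 50, CF = 0, f = 15, h = 5.
P20 = 50 + ((11.8 − 0)/15)·5 = 50 + 3.93333 = 53.9333.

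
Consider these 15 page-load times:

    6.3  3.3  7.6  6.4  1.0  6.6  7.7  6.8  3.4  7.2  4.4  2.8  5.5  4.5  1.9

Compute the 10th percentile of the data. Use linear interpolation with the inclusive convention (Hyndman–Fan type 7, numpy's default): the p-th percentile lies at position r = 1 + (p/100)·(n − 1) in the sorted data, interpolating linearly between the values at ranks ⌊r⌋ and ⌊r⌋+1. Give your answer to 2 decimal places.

Sorted: 1.0, 1.9, 2.8, 3.3, 3.4, 4.4, 4.5, 5.5, 6.3, 6.4, 6.6, 6.8, 7.2, 7.6, 7.7.
n = 15.
r = 1 + (10/100)·(15 − 1) = 1 + 1.4 = 2.4.
Rank 2 is 1.9 and rank 3 is 2.8.
Interpolate: 1.9 + 0.4·(2.8 − 1.9) = 1.9 + 0.4·0.9 = 2.26.

2.26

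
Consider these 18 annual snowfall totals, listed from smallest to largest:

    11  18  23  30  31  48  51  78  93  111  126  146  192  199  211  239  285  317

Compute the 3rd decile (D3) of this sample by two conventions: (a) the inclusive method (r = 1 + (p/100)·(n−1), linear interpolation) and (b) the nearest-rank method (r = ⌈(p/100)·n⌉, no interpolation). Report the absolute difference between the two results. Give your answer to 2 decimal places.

0.30

n = 18.
(a) r = 6.1; between ranks 6 (48) and 7 (51): 48.3.
(b) the nearest-rank method: rank 6 → 48.
|48.3 − 48| = 0.3.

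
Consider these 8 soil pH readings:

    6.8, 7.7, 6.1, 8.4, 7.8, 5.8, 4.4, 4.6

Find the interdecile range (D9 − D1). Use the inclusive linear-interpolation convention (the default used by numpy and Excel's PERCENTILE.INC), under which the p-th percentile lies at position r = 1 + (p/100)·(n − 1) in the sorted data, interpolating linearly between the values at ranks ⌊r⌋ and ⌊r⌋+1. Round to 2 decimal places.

Sorted: 4.4, 4.6, 5.8, 6.1, 6.8, 7.7, 7.8, 8.4.
n = 8.
P10: r = 1.7; ranks 1–2 are 4.4, 4.6; interpolating gives 4.54.
P90: r = 7.3; ranks 7–8 are 7.8, 8.4; interpolating gives 7.98.
Difference: 7.98 − 4.54 = 3.44.

3.44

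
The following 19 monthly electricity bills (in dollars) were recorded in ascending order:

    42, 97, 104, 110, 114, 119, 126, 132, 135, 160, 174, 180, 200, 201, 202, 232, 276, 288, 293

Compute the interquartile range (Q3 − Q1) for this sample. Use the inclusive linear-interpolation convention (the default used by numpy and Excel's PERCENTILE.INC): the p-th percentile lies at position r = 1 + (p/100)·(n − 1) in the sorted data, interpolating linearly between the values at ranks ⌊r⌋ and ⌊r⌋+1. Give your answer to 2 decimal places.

n = 19.
P25: r = 5.5; ranks 5–6 are 114, 119; interpolating gives 116.5.
P75: r = 14.5; ranks 14–15 are 201, 202; interpolating gives 201.5.
Difference: 201.5 − 116.5 = 85.

85.00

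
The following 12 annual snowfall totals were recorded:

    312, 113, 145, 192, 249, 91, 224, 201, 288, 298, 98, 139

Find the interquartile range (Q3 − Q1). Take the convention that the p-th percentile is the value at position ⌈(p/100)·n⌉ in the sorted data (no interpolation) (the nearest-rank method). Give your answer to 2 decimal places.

136.00

Sorted: 91, 98, 113, 139, 145, 192, 201, 224, 249, 288, 298, 312.
n = 12.
P25: rank ⌈25/100·12⌉ = 3 → 113.
P75: rank ⌈75/100·12⌉ = 9 → 249.
Difference: 249 − 113 = 136.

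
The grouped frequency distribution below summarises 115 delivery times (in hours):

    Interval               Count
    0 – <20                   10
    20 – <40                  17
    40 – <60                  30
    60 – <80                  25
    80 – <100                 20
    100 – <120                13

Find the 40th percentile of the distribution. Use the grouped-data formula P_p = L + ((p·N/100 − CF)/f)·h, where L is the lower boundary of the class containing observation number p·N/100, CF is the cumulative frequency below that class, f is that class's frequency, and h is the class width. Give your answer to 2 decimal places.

52.67

N = 115; target position k = 40/100 · 115 = 46.
Cumulative frequencies: 10, 27, 57, 82, 102, 115.
Observation 46 falls in the class 40 – <60.
L = 40, CF = 27, f = 30, h = 20.
P40 = 40 + ((46 − 27)/30)·20 = 40 + 12.6667 = 52.6667.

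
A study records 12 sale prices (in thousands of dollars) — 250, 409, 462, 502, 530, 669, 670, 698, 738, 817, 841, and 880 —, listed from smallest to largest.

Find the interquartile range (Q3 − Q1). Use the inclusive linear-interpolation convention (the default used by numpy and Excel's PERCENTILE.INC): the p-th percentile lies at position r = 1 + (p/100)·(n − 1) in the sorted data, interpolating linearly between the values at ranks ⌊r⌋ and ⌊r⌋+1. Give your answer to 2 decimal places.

n = 12.
P25: r = 3.75; ranks 3–4 are 462, 502; interpolating gives 492.
P75: r = 9.25; ranks 9–10 are 738, 817; interpolating gives 757.75.
Difference: 757.75 − 492 = 265.75.

265.75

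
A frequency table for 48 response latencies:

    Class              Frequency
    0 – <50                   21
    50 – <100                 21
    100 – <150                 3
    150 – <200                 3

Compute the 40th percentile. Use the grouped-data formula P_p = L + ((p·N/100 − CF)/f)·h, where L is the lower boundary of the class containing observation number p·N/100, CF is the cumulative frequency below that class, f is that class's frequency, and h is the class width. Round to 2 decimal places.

N = 48; target position k = 40/100 · 48 = 19.2.
Cumulative frequencies: 21, 42, 45, 48.
Observation 19.2 falls in the class 0 – <50.
L = 0, CF = 0, f = 21, h = 50.
P40 = 0 + ((19.2 − 0)/21)·50 = 0 + 45.7143 = 45.7143.

45.71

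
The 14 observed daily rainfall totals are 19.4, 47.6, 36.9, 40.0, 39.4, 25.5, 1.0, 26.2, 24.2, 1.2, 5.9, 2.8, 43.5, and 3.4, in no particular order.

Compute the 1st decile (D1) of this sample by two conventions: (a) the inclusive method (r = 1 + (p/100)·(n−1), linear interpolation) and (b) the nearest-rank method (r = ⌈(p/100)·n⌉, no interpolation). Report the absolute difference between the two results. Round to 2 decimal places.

Sorted: 1.0, 1.2, 2.8, 3.4, 5.9, 19.4, 24.2, 25.5, 26.2, 36.9, 39.4, 40.0, 43.5, 47.6.
n = 14.
(a) r = 2.3; between ranks 2 (1.2) and 3 (2.8): 1.68.
(b) the nearest-rank method: rank 2 → 1.2.
|1.68 − 1.2| = 0.48.

0.48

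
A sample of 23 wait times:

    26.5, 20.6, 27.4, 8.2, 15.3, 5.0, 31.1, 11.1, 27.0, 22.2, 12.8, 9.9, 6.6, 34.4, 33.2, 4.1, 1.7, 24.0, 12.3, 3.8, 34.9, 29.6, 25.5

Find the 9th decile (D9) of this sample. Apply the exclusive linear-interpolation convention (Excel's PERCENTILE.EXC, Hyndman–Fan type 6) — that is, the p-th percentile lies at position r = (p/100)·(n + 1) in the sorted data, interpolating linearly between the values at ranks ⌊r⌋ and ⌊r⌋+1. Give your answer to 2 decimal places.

Sorted: 1.7, 3.8, 4.1, 5.0, 6.6, 8.2, 9.9, 11.1, 12.3, 12.8, 15.3, 20.6, 22.2, 24.0, 25.5, 26.5, 27.0, 27.4, 29.6, 31.1, 33.2, 34.4, 34.9.
n = 23.
r = (90/100)·(23 + 1) = 21.6.
Rank 21 is 33.2 and rank 22 is 34.4.
Interpolate: 33.2 + 0.6·(34.4 − 33.2) = 33.2 + 0.6·1.2 = 33.92.

33.92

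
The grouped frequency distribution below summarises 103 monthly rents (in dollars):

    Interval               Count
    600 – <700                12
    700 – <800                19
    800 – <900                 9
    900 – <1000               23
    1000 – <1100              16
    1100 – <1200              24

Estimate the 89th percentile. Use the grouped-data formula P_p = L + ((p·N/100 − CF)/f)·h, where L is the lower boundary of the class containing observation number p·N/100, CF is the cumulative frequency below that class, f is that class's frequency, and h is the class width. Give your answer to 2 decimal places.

N = 103; target position k = 89/100 · 103 = 91.67.
Cumulative frequencies: 12, 31, 40, 63, 79, 103.
Observation 91.67 falls in the class 1100 – <1200.
L = 1100, CF = 79, f = 24, h = 100.
P89 = 1100 + ((91.67 − 79)/24)·100 = 1100 + 52.7917 = 1152.79.

1152.79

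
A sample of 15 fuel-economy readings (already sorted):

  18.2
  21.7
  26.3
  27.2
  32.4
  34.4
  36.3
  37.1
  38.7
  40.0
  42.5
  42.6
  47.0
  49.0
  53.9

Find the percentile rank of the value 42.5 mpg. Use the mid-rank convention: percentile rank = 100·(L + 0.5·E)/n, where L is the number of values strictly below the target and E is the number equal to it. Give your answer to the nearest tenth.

70.0

Count below 42.5: L = 10; count equal: E = 1; n = 15.
Percentile rank = 100·(10 + 0.5·1)/15 = 100·10.5/15 = 70.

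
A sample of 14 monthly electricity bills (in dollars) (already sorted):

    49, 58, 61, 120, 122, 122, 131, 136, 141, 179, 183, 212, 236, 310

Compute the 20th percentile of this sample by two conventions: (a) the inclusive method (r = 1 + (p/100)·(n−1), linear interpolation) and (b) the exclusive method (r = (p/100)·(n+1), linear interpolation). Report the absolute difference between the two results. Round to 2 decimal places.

n = 14.
(a) r = 3.6; between ranks 3 (61) and 4 (120): 96.4.
(b) r = 3 → value at rank 3 = 61.
|96.4 − 61| = 35.4.

35.40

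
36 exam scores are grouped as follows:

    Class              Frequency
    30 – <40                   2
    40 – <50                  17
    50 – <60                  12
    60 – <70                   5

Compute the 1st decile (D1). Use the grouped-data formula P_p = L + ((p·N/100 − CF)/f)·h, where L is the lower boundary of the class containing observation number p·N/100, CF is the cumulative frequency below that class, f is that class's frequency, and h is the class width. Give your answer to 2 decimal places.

N = 36; target position k = 10/100 · 36 = 3.6.
Cumulative frequencies: 2, 19, 31, 36.
Observation 3.6 falls in the class 40 – <50.
L = 40, CF = 2, f = 17, h = 10.
P10 = 40 + ((3.6 − 2)/17)·10 = 40 + 0.941176 = 40.9412.

40.94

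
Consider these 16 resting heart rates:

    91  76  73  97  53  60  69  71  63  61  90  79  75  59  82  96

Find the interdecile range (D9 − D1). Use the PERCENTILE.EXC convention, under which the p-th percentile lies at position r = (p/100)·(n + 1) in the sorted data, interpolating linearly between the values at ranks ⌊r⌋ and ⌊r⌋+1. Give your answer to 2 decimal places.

Sorted: 53, 59, 60, 61, 63, 69, 71, 73, 75, 76, 79, 82, 90, 91, 96, 97.
n = 16.
P10: r = 1.7; ranks 1–2 are 53, 59; interpolating gives 57.2.
P90: r = 15.3; ranks 15–16 are 96, 97; interpolating gives 96.3.
Difference: 96.3 − 57.2 = 39.1.

39.10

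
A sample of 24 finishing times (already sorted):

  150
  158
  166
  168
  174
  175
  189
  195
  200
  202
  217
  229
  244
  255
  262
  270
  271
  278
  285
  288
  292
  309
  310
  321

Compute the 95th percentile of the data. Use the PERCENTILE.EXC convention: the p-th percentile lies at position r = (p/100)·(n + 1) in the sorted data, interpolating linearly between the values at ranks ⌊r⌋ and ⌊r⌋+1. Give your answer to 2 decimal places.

318.25

n = 24.
r = (95/100)·(24 + 1) = 23.75.
Rank 23 is 310 and rank 24 is 321.
Interpolate: 310 + 0.75·(321 − 310) = 310 + 0.75·11 = 318.25.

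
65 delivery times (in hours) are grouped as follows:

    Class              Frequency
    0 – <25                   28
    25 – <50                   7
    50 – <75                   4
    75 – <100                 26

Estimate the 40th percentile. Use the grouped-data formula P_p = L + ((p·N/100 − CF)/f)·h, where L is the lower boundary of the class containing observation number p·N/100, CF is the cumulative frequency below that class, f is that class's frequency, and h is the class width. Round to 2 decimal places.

23.21

N = 65; target position k = 40/100 · 65 = 26.
Cumulative frequencies: 28, 35, 39, 65.
Observation 26 falls in the class 0 – <25.
L = 0, CF = 0, f = 28, h = 25.
P40 = 0 + ((26 − 0)/28)·25 = 0 + 23.2143 = 23.2143.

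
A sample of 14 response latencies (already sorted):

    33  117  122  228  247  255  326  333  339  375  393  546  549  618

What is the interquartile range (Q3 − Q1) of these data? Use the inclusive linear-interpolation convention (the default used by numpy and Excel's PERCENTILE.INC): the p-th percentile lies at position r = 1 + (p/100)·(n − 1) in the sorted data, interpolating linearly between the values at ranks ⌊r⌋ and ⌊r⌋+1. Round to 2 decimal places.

n = 14.
P25: r = 4.25; ranks 4–5 are 228, 247; interpolating gives 232.75.
P75: r = 10.75; ranks 10–11 are 375, 393; interpolating gives 388.5.
Difference: 388.5 − 232.75 = 155.75.

155.75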